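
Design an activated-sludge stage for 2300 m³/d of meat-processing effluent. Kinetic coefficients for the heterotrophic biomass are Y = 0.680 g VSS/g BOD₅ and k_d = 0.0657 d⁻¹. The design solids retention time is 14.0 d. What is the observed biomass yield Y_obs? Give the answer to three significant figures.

Observed yield with endogenous decay: Y_obs = Y / (1 + k_d·θ_c) = 0.680 / (1 + 0.0657 × 14.0) = 0.680 / 1.920 = 0.3542 g VSS/g BOD₅.

Y_obs ≈ 0.354 g VSS/g BOD₅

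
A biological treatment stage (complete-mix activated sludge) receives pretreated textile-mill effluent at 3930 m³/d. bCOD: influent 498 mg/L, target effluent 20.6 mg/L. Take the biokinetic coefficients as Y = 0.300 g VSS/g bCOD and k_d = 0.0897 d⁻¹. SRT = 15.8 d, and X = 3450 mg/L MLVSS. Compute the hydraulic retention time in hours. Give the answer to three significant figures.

From the SRT design equation V = Y Q (S₀−S) θ_c / [X (1 + k_d θ_c)] = 0.300 × 3930 × (498 − 20.6) × 15.8 / [3450 × (1 + 0.0897 × 15.8)] = 8.89×10^6 / 8340 = 1066 m³.
Hydraulic retention time τ = V/Q = 1066 / 3930 = 0.2713 d = 6.512 h.

τ ≈ 6.51 h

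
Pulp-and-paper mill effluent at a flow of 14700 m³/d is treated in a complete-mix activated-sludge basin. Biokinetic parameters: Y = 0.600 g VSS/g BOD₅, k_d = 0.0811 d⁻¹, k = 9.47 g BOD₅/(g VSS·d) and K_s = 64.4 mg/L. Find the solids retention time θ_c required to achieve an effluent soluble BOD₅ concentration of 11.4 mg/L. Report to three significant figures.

From 1/θ_c = Y·k·S/(K_s + S) − k_d: Y·k·S/(K_s+S) = 0.600 × 9.47 × 11.4 / (64.4 + 11.4) = 0.8545 d⁻¹.
Then 1/θ_c = μ − k_d = 0.8545 − 0.0811 = 0.7734 d⁻¹, giving θ_c = 1.293 d.

θ_c ≈ 1.29 d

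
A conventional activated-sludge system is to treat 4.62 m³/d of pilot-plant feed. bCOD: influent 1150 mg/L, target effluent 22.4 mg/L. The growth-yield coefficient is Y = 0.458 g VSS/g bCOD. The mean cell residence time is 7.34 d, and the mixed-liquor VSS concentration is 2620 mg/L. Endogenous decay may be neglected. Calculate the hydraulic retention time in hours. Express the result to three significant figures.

τ ≈ 34.7 h

With k_d = 0 the design equation reduces to V = Y Q (S₀−S) θ_c / X = 0.458 × 4.62 × (1150 − 22.4) × 7.34 / 2620 = 6.684 m³.
τ = V/Q = 6.684/4.62 = 1.447 d, or 34.72 h.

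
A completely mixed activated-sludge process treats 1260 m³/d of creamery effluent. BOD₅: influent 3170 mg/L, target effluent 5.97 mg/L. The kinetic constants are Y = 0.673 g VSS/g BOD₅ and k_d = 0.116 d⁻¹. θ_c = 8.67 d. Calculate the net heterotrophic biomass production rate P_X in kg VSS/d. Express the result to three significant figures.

Y_obs = Y / (1 + k_d θ_c) = 0.673 / (1 + 0.116 × 8.67) = 0.673 / 2.006 = 0.3355.
Substrate removed = Q·(S₀ − S) = 1260 m³/d × (3170 − 5.97) g/m³ = 3.99×10^6 g/d = 3987 kg/d.
P_X = Y_obs · Q(S₀ − S) = 0.3355 × 3987 = 1338 kg VSS/d.

P_X ≈ 1340 kg VSS/d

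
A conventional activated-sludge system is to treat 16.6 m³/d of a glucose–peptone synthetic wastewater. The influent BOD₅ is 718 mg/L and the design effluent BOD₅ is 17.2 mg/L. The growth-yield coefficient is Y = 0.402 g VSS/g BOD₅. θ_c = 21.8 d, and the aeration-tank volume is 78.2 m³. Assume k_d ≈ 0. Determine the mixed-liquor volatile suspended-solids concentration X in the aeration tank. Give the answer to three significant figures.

X = Y·Q·ΔS·θ_c / V = 0.402 × 16.6 × (718 − 17.2) × 21.8 / 78.2 = 1304 mg/L.

X ≈ 1300 mg/L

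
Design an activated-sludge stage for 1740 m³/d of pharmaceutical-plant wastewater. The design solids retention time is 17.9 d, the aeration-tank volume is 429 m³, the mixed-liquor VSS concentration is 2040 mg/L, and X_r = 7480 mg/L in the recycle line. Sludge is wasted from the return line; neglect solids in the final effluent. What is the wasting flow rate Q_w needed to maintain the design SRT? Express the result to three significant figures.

Q_w ≈ 6.54 m³/d

θ_c = V·X/(Q_w·X_r) when wasting from the recycle, so Q_w = V·X/(θ_c·X_r) = 429.0 × 2040 / (17.9 × 7480) = 6.536 m³/d.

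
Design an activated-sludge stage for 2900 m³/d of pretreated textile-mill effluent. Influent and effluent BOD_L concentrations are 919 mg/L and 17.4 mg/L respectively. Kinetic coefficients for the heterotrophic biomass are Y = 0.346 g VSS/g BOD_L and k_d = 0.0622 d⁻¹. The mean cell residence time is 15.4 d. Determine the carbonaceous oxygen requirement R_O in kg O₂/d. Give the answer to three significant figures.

R_O ≈ 1960 kg O₂/d

Observed yield with endogenous decay: Y_obs = Y / (1 + k_d·θ_c) = 0.346 / (1 + 0.0622 × 15.4) = 0.346 / 1.958 = 0.1767 g VSS/g BOD_L.
Substrate removed = Q·(S₀ − S) = 2900 m³/d × (919 − 17.4) g/m³ = 2.61×10^6 g/d = 2615 kg/d.
Net sludge production P_X = 0.1767 × 2615 = 462.1 kg VSS/d.
R_O = Q·ΔS − 1.42 P_X = 2615 − 656.1 = 1959 kg O₂/d.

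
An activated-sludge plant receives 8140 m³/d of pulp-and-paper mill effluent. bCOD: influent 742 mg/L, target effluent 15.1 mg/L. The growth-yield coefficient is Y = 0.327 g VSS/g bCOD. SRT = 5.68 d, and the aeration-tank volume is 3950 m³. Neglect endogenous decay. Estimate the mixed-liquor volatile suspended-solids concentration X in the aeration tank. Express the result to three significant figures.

X ≈ 2780 mg/L

X = Y·Q·ΔS·θ_c / V = 0.327 × 8140 × (742 − 15.1) × 5.68 / 3950 = 2782 mg/L.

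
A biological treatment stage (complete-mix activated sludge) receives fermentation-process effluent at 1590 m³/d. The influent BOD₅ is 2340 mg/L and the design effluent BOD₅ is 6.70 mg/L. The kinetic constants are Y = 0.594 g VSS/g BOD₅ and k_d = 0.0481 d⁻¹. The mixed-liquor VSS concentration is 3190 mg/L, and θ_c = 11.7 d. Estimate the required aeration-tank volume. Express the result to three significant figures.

V ≈ 5170 m³

From the SRT design equation V = Y Q (S₀−S) θ_c / [X (1 + k_d θ_c)] = 0.594 × 1590 × (2340 − 6.70) × 11.7 / [3190 × (1 + 0.0481 × 11.7)] = 2.58×10^7 / 4985 = 5172 m³.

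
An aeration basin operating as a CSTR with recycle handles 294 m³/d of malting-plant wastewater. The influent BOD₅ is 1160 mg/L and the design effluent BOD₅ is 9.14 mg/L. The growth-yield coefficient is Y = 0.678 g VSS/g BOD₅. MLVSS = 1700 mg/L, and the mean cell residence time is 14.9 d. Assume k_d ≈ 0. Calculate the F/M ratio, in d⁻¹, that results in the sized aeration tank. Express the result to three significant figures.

F/M ≈ 0.0998 d⁻¹

V·X = Y·Q·ΔS·θ_c gives V = 0.678 × 294 × (1160 − 9.14) × 14.9 / 1700 = 2011 m³.
F/M = applied load / biomass = Q·S₀/(V·X) = 294 × 1160 / (2011 × 1700) = 0.09977 d⁻¹.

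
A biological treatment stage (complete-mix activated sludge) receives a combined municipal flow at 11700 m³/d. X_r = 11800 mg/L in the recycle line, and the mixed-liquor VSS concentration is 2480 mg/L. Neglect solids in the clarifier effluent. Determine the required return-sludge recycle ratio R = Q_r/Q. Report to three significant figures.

R ≈ 0.266

R = Q_r/Q = X/(X_r − X) = 2480 / (11800 − 2480) = 0.2661.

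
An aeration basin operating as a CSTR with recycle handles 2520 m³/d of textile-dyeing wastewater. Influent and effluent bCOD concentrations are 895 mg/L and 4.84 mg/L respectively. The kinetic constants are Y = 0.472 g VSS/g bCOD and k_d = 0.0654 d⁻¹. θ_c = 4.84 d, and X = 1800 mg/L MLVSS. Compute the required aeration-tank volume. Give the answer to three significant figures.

V ≈ 2160 m³

Steady-state biomass mass balance: V·X·(1 + k_d·θ_c) = Y·Q·(S₀ − S)·θ_c, so V = 0.472 × 2520 × (895 − 4.84) × 4.84 / [1800 × (1 + 0.0654 × 4.84)] = 5.12×10^6 / 2370 = 2162 m³.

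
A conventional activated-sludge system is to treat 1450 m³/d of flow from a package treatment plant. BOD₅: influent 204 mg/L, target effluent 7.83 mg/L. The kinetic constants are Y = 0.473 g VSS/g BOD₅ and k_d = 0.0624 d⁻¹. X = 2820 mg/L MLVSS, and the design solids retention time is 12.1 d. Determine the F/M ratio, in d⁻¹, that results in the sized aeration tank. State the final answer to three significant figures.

F/M ≈ 0.319 d⁻¹

From the SRT design equation V = Y Q (S₀−S) θ_c / [X (1 + k_d θ_c)] = 0.473 × 1450 × (204 − 7.83) × 12.1 / [2820 × (1 + 0.0624 × 12.1)] = 1.63×10^6 / 4949 = 328.9 m³.
Food-to-microorganism ratio F/M = Q S₀ / (V X) = 1450 × 204 / (328.9 × 2820) = 0.3189 d⁻¹.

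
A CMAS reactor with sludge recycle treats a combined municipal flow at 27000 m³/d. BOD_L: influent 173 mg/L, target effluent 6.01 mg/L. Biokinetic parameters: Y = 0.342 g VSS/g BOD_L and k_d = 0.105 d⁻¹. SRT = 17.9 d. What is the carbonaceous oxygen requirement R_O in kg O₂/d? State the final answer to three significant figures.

R_O ≈ 3750 kg O₂/d

The observed yield is Y_obs = Y/(1 + k_d·θ_c) = 0.342 / (1 + 0.105 × 17.9) = 0.342 / 2.879 = 0.1188 g VSS per g BOD_L removed.
ΔS = 173 − 6.01 = 167.0 mg/L, so the substrate removal rate is 27000 × 167.0/1000 = 4509 kg BOD_L/d.
Biomass synthesised: P_X = Y_obs × 4509 = 535.5 kg VSS/d.
R_O = Q·ΔS − 1.42 P_X = 4509 − 760.4 = 3748 kg O₂/d.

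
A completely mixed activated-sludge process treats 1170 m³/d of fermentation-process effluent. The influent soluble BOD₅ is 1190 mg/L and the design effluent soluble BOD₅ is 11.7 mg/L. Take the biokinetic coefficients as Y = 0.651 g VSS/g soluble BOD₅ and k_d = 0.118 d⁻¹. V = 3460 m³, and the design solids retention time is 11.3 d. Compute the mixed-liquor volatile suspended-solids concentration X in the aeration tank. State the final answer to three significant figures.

X = Y·Q·ΔS·θ_c / [V·(1 + k_d θ_c)] = 0.651 × 1170 × (1190 − 11.7) × 11.3 / [3460 × (1 + 0.118 × 11.3)] = 1256 mg/L.

X ≈ 1260 mg/L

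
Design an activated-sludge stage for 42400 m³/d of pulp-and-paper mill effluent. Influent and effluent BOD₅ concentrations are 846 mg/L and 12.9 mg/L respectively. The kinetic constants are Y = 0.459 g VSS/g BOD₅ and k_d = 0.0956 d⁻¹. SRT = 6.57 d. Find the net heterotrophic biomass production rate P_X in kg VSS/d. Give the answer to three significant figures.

P_X ≈ 9960 kg VSS/d

Correct the yield for decay: Y_obs = Y/(1 + k_d θ_c) = 0.459 / (1 + 0.0956 × 6.57) = 0.459 / 1.628 = 0.2819.
ΔS = 846 − 12.9 = 833.1 mg/L, so the substrate removal rate is 42400 × 833.1/1000 = 35323 kg BOD₅/d.
Biomass produced: P_X = Y_obs·Q·ΔS = 0.2819 × 35323 ≈ 9959 kg VSS/d.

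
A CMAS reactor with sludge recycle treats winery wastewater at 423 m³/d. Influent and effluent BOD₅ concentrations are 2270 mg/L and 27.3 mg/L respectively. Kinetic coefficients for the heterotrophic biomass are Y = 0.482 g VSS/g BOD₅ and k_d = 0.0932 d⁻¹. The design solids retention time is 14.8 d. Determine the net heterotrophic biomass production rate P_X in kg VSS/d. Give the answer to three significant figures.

Y_obs = Y / (1 + k_d θ_c) = 0.482 / (1 + 0.0932 × 14.8) = 0.482 / 2.379 = 0.2026.
Substrate removed = Q·(S₀ − S) = 423 m³/d × (2270 − 27.3) g/m³ = 9.49×10^5 g/d = 948.7 kg/d.
P_X = Y_obs · Q(S₀ − S) = 0.2026 × 948.7 = 192.2 kg VSS/d.

P_X ≈ 192 kg VSS/d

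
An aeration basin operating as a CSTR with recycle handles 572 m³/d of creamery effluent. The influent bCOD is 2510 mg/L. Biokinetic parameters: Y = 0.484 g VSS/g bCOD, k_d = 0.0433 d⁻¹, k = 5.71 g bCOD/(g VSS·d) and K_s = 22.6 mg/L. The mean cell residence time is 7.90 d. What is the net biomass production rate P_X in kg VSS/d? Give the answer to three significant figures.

Effluent substrate depends only on kinetics and SRT: S = K_s(1 + k_d θ_c) / [θ_c(Yk − k_d) − 1] = 22.6 × (1 + 0.0433 × 7.90) / [7.90 × (0.484 × 5.71 − 0.0433) − 1] = 30.33 / 20.49 = 1.480 mg/L.
Correct the yield for decay: Y_obs = Y/(1 + k_d θ_c) = 0.484 / (1 + 0.0433 × 7.90) = 0.484 / 1.342 = 0.3606.
ΔS = 2510 − 1.48 = 2509 mg/L, so the substrate removal rate is 572 × 2509/1000 = 1435 kg bCOD/d.
P_X = Y_obs · Q(S₀ − S) = 0.3606 × 1435 = 517.5 kg VSS/d.

P_X ≈ 517 kg VSS/d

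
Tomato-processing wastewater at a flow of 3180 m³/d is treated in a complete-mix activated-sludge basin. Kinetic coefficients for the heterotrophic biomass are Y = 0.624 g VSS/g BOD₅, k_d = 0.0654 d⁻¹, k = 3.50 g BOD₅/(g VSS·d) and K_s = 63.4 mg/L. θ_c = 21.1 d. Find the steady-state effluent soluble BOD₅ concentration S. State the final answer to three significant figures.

From the Monod/SRT balance for a CMAS, S = K_s·(1+k_d θ_c)/[θ_c·(Y k − k_d) − 1] = 63.4 × (1 + 0.0654 × 21.1) / [21.1 × (0.624 × 3.50 − 0.0654) − 1] = 150.9 / 43.70 = 3.453 mg/L.

S ≈ 3.45 mg/L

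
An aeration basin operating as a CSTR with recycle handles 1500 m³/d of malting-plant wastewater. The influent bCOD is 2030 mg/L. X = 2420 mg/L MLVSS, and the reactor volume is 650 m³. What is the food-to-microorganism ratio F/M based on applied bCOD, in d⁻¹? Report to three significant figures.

F/M ≈ 1.94 d⁻¹

F/M = Q·S₀ / (V·X) = 1500 × 2030 / (650.0 × 2420) = 1.936 g bCOD·(g VSS·d)⁻¹.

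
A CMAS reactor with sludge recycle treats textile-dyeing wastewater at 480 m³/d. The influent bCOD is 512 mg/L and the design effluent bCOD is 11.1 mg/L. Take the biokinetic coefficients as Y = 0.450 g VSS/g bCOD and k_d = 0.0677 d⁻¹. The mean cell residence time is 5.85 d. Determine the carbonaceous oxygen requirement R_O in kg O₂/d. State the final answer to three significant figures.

Y_obs = Y / (1 + k_d θ_c) = 0.450 / (1 + 0.0677 × 5.85) = 0.450 / 1.396 = 0.3223.
Substrate removed = Q·(S₀ − S) = 480 m³/d × (512 − 11.1) g/m³ = 2.4×10^5 g/d = 240.4 kg/d.
P_X = Y_obs·Q·(S₀ − S) = 0.3223 × 240.4 = 77.50 kg VSS/d.
R_O = Q·ΔS − 1.42 P_X = 240.4 − 110.1 = 130.4 kg O₂/d.

R_O ≈ 130 kg O₂/d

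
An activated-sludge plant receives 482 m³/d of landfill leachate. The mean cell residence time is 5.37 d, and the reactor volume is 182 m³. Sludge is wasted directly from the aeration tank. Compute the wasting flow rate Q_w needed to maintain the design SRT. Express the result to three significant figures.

Q_w ≈ 33.9 m³/d

For wasting at MLVSS concentration, Q_w = V/θ_c = 182.0/5.37 = 33.89 m³/d.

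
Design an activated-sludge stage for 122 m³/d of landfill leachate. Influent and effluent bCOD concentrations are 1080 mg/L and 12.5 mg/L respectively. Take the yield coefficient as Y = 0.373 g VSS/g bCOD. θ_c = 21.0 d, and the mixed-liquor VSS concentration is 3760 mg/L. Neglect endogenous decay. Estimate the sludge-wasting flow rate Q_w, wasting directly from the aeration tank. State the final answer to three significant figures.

Biomass mass balance (decay neglected): V·X = Y·Q·(S₀ − S)·θ_c, so V = 0.373 × 122 × (1080 − 12.5) × 21.0 / 3760 = 271.3 m³.
Wasting from the aeration tank: Q_w = V / θ_c = 271.3 / 21.0 = 12.92 m³/d.

Q_w ≈ 12.9 m³/d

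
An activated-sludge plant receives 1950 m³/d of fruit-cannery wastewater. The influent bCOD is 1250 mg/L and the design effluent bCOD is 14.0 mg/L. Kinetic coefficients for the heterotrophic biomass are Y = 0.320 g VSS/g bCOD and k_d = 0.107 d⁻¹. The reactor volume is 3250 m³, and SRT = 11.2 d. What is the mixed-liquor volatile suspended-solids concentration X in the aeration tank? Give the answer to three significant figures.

Solving the biomass balance for X: X = Y Q (S₀−S) θ_c / [V (1+k_d θ_c)] = 0.320 × 1950 × (1250 − 14.0) × 11.2 / [3250 × (1 + 0.107 × 11.2)] = 1209 mg/L.

X ≈ 1210 mg/L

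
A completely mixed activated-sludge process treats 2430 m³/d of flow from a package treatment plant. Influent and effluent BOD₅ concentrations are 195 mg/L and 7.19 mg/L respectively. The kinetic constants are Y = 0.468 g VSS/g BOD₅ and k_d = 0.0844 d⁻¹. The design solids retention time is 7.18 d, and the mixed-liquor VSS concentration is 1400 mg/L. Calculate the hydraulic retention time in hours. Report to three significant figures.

Rearranging the biomass balance for a CMAS with decay, V = Y·Q·ΔS·θ_c / [X·(1+k_d θ_c)] = 0.468 × 2430 × (195 − 7.19) × 7.18 / [1400 × (1 + 0.0844 × 7.18)] = 1.53×10^6 / 2248 = 682.1 m³.
HRT = V/Q = 682.1 m³ / 2430 m³·d⁻¹ = 0.2807 d × 24 = 6.736 h.

τ ≈ 6.74 h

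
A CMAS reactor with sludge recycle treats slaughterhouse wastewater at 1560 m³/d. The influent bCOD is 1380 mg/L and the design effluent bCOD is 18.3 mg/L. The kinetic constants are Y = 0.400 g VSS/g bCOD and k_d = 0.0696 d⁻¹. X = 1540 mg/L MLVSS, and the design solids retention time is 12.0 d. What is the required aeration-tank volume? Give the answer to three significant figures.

V ≈ 3610 m³

Steady-state biomass mass balance: V·X·(1 + k_d·θ_c) = Y·Q·(S₀ − S)·θ_c, so V = 0.400 × 1560 × (1380 − 18.3) × 12.0 / [1540 × (1 + 0.0696 × 12.0)] = 1.02×10^7 / 2826 = 3608 m³.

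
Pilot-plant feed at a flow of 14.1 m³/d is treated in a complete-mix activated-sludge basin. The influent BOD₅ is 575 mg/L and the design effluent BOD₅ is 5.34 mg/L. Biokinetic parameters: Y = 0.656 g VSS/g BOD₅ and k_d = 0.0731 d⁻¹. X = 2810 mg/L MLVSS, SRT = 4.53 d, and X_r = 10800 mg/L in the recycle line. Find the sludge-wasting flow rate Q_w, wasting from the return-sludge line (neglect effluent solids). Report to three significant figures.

Q_w ≈ 0.367 m³/d

From the SRT design equation V = Y Q (S₀−S) θ_c / [X (1 + k_d θ_c)] = 0.656 × 14.1 × (575 − 5.34) × 4.53 / [2810 × (1 + 0.0731 × 4.53)] = 2.39×10^4 / 3741 = 6.381 m³.
θ_c = V·X/(Q_w·X_r) when wasting from the recycle, so Q_w = V·X/(θ_c·X_r) = 6.381 × 2810 / (4.53 × 10800) = 0.3665 m³/d.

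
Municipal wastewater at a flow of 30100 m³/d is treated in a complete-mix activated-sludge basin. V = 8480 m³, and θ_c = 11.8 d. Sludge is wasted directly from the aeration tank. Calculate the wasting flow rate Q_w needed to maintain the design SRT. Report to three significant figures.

Q_w ≈ 719 m³/d

For wasting at MLVSS concentration, Q_w = V/θ_c = 8480/11.8 = 718.6 m³/d.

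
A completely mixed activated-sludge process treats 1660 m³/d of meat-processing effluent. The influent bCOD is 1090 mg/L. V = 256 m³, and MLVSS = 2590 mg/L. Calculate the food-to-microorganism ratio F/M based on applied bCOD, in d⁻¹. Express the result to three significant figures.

F/M = applied load / biomass = Q·S₀/(V·X) = 1660 × 1090 / (256.0 × 2590) = 2.729 d⁻¹.

F/M ≈ 2.73 d⁻¹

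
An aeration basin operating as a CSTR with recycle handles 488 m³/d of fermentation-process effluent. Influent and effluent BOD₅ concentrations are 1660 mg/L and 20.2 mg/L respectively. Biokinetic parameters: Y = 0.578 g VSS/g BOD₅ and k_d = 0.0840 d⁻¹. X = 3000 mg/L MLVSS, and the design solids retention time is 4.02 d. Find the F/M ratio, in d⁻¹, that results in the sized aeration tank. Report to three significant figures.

Steady-state biomass mass balance: V·X·(1 + k_d·θ_c) = Y·Q·(S₀ − S)·θ_c, so V = 0.578 × 488 × (1660 − 20.2) × 4.02 / [3000 × (1 + 0.0840 × 4.02)] = 1.86×10^6 / 4013 = 463.3 m³.
F/M = Q·S₀ / (V·X) = 488 × 1660 / (463.3 × 3000) = 0.5828 g BOD₅·(g VSS·d)⁻¹.

F/M ≈ 0.583 d⁻¹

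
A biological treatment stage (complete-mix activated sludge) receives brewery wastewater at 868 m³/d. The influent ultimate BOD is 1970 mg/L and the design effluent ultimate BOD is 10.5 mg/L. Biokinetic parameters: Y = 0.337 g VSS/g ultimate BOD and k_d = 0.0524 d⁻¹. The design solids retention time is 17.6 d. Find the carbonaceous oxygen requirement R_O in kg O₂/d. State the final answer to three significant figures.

R_O ≈ 1280 kg O₂/d

The observed yield is Y_obs = Y/(1 + k_d·θ_c) = 0.337 / (1 + 0.0524 × 17.6) = 0.337 / 1.922 = 0.1753 g VSS per g ultimate BOD removed.
Q·(S₀ − S) = 868 × (1970 − 10.5) × 10⁻³ = 1701 kg/d removed.
P_X = Y_obs·Q·(S₀ − S) = 0.1753 × 1701 = 298.2 kg VSS/d.
Carbonaceous O₂ demand = substrate oxidised − cell-mass equivalent = 1701 − 1.42 × 298.2 = 1277 kg O₂/d.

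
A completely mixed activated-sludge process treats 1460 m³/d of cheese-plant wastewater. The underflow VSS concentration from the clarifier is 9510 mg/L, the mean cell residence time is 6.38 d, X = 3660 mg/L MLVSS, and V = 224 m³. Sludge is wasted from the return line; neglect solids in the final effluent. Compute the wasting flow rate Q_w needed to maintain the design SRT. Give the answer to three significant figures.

Q_w ≈ 13.5 m³/d

θ_c = V·X/(Q_w·X_r) when wasting from the recycle, so Q_w = V·X/(θ_c·X_r) = 224.0 × 3660 / (6.38 × 9510) = 13.51 m³/d.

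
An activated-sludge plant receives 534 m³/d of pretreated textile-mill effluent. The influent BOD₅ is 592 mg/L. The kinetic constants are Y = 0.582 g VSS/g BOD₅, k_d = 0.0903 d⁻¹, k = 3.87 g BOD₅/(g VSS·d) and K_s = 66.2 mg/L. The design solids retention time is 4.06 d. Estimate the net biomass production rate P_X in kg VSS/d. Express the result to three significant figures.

For a completely mixed reactor with recycle the Lawrence–McCarty relation gives S = K_s·(1 + k_d·θ_c) / [θ_c·(Y·k − k_d) − 1] = 66.2 × (1 + 0.0903 × 4.06) / [4.06 × (0.582 × 3.87 − 0.0903) − 1] = 90.47 / 7.778 = 11.63 mg/L.
Correct the yield for decay: Y_obs = Y/(1 + k_d θ_c) = 0.582 / (1 + 0.0903 × 4.06) = 0.582 / 1.367 = 0.4259.
Substrate removed = Q·(S₀ − S) = 534 m³/d × (592 − 11.6) g/m³ = 3.1×10^5 g/d = 309.9 kg/d.
Biomass produced: P_X = Y_obs·Q·ΔS = 0.4259 × 309.9 ≈ 132.0 kg VSS/d.

P_X ≈ 132 kg VSS/d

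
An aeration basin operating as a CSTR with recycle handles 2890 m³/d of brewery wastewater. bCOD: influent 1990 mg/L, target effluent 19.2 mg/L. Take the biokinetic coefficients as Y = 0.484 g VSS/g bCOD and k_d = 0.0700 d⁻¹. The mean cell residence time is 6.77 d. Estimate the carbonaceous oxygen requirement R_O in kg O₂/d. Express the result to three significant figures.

The observed yield is Y_obs = Y/(1 + k_d·θ_c) = 0.484 / (1 + 0.0700 × 6.77) = 0.484 / 1.474 = 0.3284 g VSS per g bCOD removed.
Q·(S₀ − S) = 2890 × (1990 − 19.2) × 10⁻³ = 5696 kg/d removed.
Net sludge production P_X = 0.3284 × 5696 = 1870 kg VSS/d.
Carbonaceous O₂ demand = substrate oxidised − cell-mass equivalent = 5696 − 1.42 × 1870 = 3040 kg O₂/d.

R_O ≈ 3040 kg O₂/d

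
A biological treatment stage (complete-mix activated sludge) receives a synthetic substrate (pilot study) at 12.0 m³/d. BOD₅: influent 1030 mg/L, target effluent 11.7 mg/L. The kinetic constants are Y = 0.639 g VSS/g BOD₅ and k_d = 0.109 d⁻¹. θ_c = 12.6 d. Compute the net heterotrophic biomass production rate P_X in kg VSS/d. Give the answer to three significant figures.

Observed yield with endogenous decay: Y_obs = Y / (1 + k_d·θ_c) = 0.639 / (1 + 0.109 × 12.6) = 0.639 / 2.373 = 0.2692 g VSS/g BOD₅.
ΔS = 1030 − 11.7 = 1018 mg/L, so the substrate removal rate is 12.0 × 1018/1000 = 12.22 kg BOD₅/d.
Biomass produced: P_X = Y_obs·Q·ΔS = 0.2692 × 12.22 ≈ 3.290 kg VSS/d.

P_X ≈ 3.29 kg VSS/d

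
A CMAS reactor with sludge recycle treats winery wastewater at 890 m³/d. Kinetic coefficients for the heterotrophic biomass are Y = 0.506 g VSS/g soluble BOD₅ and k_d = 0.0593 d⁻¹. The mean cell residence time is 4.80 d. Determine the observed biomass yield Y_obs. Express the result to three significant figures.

Observed yield with endogenous decay: Y_obs = Y / (1 + k_d·θ_c) = 0.506 / (1 + 0.0593 × 4.80) = 0.506 / 1.285 = 0.3939 g VSS/g soluble BOD₅.

Y_obs ≈ 0.394 g VSS/g soluble BOD₅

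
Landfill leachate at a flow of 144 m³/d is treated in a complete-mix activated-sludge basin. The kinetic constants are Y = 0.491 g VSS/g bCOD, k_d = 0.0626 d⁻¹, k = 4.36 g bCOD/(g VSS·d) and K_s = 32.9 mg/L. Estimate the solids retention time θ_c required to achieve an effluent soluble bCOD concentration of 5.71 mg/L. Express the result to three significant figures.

θ_c ≈ 3.94 d

From 1/θ_c = Y·k·S/(K_s + S) − k_d: Y·k·S/(K_s+S) = 0.491 × 4.36 × 5.71 / (32.9 + 5.71) = 0.3166 d⁻¹.
θ_c = 1/(μ − k_d) = 1/(0.3166 − 0.0626) = 1/0.2540 = 3.937 d.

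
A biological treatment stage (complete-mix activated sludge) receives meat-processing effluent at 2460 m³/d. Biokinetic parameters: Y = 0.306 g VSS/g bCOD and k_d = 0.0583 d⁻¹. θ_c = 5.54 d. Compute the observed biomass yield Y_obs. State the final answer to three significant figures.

Y_obs ≈ 0.231 g VSS/g bCOD

Correct the yield for decay: Y_obs = Y/(1 + k_d θ_c) = 0.306 / (1 + 0.0583 × 5.54) = 0.306 / 1.323 = 0.2313.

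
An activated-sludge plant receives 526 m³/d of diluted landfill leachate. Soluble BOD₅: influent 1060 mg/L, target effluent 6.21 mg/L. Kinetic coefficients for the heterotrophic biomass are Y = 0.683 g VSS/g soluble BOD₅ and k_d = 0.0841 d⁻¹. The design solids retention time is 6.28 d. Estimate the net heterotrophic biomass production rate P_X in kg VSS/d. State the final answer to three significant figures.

Y_obs = Y / (1 + k_d θ_c) = 0.683 / (1 + 0.0841 × 6.28) = 0.683 / 1.528 = 0.4469.
Substrate removed = Q·(S₀ − S) = 526 m³/d × (1060 − 6.21) g/m³ = 5.54×10^5 g/d = 554.3 kg/d.
So the net sludge growth is P_X = 0.4469 × 554.3 = 247.7 kg VSS/d.

P_X ≈ 248 kg VSS/d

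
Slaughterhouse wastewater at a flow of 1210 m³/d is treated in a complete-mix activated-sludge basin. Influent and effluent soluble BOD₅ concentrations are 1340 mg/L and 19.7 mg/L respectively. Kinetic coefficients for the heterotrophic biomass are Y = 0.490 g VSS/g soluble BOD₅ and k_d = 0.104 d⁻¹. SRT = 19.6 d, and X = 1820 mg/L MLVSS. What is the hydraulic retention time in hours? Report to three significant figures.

τ ≈ 55.0 h

From the SRT design equation V = Y Q (S₀−S) θ_c / [X (1 + k_d θ_c)] = 0.490 × 1210 × (1340 − 19.7) × 19.6 / [1820 × (1 + 0.104 × 19.6)] = 1.53×10^7 / 5530 = 2775 m³.
Hydraulic retention time τ = V/Q = 2775 / 1210 = 2.293 d = 55.03 h.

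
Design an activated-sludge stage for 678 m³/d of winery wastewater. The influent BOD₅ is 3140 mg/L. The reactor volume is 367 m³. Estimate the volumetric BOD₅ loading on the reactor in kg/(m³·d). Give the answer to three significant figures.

L_v ≈ 5.80 kg BOD₅/(m³·d)

L_v = Q S₀ / V = 678 × 3140 × 10⁻³ / 367.0 = 5.801 kg/(m³·d).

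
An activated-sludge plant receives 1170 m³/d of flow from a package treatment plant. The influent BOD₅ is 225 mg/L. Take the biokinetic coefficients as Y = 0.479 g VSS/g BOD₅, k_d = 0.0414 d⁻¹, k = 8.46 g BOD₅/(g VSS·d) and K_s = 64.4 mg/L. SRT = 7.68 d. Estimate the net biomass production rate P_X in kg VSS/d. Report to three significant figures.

Effluent substrate depends only on kinetics and SRT: S = K_s(1 + k_d θ_c) / [θ_c(Yk − k_d) − 1] = 64.4 × (1 + 0.0414 × 7.68) / [7.68 × (0.479 × 8.46 − 0.0414) − 1] = 84.88 / 29.80 = 2.848 mg/L.
Correct the yield for decay: Y_obs = Y/(1 + k_d θ_c) = 0.479 / (1 + 0.0414 × 7.68) = 0.479 / 1.318 = 0.3634.
Substrate removed = Q·(S₀ − S) = 1170 m³/d × (225 − 2.85) g/m³ = 2.6×10^5 g/d = 259.9 kg/d.
Net biomass production P_X = Y_obs × Q·(S₀ − S) = 0.3634 × 259.9 = 94.46 kg VSS/d.

P_X ≈ 94.5 kg VSS/d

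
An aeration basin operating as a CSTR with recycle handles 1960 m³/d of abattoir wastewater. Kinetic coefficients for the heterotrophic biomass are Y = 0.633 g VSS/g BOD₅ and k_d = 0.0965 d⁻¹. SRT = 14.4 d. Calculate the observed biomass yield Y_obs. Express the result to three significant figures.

Observed yield with endogenous decay: Y_obs = Y / (1 + k_d·θ_c) = 0.633 / (1 + 0.0965 × 14.4) = 0.633 / 2.390 = 0.2649 g VSS/g BOD₅.

Y_obs ≈ 0.265 g VSS/g BOD₅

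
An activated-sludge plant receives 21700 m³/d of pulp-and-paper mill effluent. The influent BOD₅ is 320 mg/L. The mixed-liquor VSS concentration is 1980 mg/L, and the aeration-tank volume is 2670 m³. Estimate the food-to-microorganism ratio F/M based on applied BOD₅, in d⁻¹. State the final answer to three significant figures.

F/M = applied load / biomass = Q·S₀/(V·X) = 21700 × 320 / (2670 × 1980) = 1.314 d⁻¹.

F/M ≈ 1.31 d⁻¹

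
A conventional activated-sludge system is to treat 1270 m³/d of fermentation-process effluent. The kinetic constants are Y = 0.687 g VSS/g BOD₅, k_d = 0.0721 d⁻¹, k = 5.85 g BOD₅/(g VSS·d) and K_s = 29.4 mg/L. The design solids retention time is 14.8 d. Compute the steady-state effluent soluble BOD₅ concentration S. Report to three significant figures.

From the Monod/SRT balance for a CMAS, S = K_s·(1+k_d θ_c)/[θ_c·(Y k − k_d) − 1] = 29.4 × (1 + 0.0721 × 14.8) / [14.8 × (0.687 × 5.85 − 0.0721) − 1] = 60.77 / 57.41 = 1.059 mg/L.

S ≈ 1.06 mg/L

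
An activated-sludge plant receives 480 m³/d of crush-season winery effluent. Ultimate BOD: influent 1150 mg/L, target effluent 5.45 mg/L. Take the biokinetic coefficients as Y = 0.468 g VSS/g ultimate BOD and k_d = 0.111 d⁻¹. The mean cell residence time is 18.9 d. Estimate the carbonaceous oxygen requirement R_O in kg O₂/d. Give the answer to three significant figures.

Correct the yield for decay: Y_obs = Y/(1 + k_d θ_c) = 0.468 / (1 + 0.111 × 18.9) = 0.468 / 3.098 = 0.1511.
Q·(S₀ − S) = 480 × (1150 − 5.45) × 10⁻³ = 549.4 kg/d removed.
Biomass synthesised: P_X = Y_obs × 549.4 = 83.00 kg VSS/d.
R_O = Q·(S₀ − S) − 1.42·P_X = 549.4 − 1.42 × 83.00 = 431.5 kg O₂/d.

R_O ≈ 432 kg O₂/d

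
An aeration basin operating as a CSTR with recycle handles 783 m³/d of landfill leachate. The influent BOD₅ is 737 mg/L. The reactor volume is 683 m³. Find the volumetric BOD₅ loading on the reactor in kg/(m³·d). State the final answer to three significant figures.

Volumetric loading L_v = Q·S₀ / V = 783 × 737 g/m³ / 683.0 m³ = 844.9 g/(m³·d) = 0.8449 kg BOD₅/(m³·d).

L_v ≈ 0.845 kg BOD₅/(m³·d)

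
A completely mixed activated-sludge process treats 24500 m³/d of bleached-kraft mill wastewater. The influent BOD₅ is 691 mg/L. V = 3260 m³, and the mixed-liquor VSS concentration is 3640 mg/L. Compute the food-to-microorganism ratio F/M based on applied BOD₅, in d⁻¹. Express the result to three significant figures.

F/M ≈ 1.43 d⁻¹

F/M = Q·S₀ / (V·X) = 24500 × 691 / (3260 × 3640) = 1.427 g BOD₅·(g VSS·d)⁻¹.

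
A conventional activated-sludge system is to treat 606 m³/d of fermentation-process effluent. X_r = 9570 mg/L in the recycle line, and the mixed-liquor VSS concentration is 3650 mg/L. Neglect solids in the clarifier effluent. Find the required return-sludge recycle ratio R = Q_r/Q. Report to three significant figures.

R = Q_r/Q = X/(X_r − X) = 3650 / (9570 − 3650) = 0.6166.

R ≈ 0.617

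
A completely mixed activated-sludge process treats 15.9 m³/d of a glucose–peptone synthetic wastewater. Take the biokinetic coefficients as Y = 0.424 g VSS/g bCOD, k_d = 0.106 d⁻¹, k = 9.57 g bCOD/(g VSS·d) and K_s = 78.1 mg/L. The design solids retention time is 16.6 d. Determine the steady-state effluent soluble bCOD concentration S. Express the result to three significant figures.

S ≈ 3.34 mg/L

Effluent substrate depends only on kinetics and SRT: S = K_s(1 + k_d θ_c) / [θ_c(Yk − k_d) − 1] = 78.1 × (1 + 0.106 × 16.6) / [16.6 × (0.424 × 9.57 − 0.106) − 1] = 215.5 / 64.60 = 3.336 mg/L.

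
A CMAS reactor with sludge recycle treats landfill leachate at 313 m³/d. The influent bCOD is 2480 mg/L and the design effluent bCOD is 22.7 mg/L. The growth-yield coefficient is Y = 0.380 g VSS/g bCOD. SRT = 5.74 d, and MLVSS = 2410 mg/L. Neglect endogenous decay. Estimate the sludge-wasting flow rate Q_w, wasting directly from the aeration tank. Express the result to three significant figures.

Q_w ≈ 121 m³/d

V·X = Y·Q·ΔS·θ_c gives V = 0.380 × 313 × (2480 − 22.7) × 5.74 / 2410 = 696.1 m³.
With mixed-liquor wasting, θ_c = V/Q_w, so Q_w = V/θ_c = 696.1/5.74 = 121.3 m³/d.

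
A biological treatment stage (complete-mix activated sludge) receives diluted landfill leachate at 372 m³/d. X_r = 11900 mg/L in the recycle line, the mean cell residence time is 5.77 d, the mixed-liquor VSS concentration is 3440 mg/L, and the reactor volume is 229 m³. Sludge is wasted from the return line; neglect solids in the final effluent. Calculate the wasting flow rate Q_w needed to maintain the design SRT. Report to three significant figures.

Wasting from the return line (neglecting effluent solids): Q_w = V·X / (θ_c·X_r) = 229.0 × 3440 / (5.77 × 11900) = 11.47 m³/d.

Q_w ≈ 11.5 m³/d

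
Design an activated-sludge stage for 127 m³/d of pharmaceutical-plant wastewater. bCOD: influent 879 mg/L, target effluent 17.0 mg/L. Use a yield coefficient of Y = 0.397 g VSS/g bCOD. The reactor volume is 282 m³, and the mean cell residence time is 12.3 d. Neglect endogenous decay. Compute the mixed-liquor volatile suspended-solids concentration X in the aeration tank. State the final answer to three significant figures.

Without decay, X = Y Q (S₀−S) θ_c / V = 0.397 × 127 × (879 − 17.0) × 12.3 / 282 = 1896 mg/L.

X ≈ 1900 mg/L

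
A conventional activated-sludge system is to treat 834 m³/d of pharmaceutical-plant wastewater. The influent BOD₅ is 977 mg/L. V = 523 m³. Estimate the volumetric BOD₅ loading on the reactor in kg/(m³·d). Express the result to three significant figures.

Volumetric loading L_v = Q·S₀ / V = 834 × 977 g/m³ / 523.0 m³ = 1558 g/(m³·d) = 1.558 kg BOD₅/(m³·d).

L_v ≈ 1.56 kg BOD₅/(m³·d)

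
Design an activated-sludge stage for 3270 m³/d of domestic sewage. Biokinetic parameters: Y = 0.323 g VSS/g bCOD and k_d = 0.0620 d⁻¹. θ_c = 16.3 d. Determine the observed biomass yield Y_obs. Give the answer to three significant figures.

Y_obs ≈ 0.161 g VSS/g bCOD

The observed yield is Y_obs = Y/(1 + k_d·θ_c) = 0.323 / (1 + 0.0620 × 16.3) = 0.323 / 2.011 = 0.1606 g VSS per g bCOD removed.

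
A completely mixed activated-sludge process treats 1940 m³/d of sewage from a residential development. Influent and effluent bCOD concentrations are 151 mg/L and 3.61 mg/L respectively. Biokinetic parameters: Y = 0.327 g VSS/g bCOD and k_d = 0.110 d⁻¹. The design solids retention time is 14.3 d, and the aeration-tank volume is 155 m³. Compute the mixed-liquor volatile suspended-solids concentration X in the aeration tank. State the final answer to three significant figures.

X ≈ 3350 mg/L

Solving the biomass balance for X: X = Y Q (S₀−S) θ_c / [V (1+k_d θ_c)] = 0.327 × 1940 × (151 − 3.61) × 14.3 / [155 × (1 + 0.110 × 14.3)] = 3353 mg/L.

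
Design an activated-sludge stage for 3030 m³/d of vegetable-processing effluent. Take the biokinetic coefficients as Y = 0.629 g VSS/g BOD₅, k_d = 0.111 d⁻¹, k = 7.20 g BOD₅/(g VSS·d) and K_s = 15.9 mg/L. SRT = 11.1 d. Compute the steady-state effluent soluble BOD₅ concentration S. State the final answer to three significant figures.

From the Monod/SRT balance for a CMAS, S = K_s·(1+k_d θ_c)/[θ_c·(Y k − k_d) − 1] = 15.9 × (1 + 0.111 × 11.1) / [11.1 × (0.629 × 7.20 − 0.111) − 1] = 35.49 / 48.04 = 0.7388 mg/L.

S ≈ 0.739 mg/L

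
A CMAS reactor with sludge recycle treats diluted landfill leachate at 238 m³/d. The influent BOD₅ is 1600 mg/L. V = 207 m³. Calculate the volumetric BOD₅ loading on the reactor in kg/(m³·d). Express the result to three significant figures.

Volumetric loading L_v = Q·S₀ / V = 238 × 1600 g/m³ / 207.0 m³ = 1840 g/(m³·d) = 1.840 kg BOD₅/(m³·d).

L_v ≈ 1.84 kg BOD₅/(m³·d)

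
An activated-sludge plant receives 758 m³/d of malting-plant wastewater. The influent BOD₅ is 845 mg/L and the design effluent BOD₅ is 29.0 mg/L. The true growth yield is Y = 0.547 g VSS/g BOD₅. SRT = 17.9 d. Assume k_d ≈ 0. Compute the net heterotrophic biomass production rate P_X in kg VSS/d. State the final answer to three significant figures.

Since k_d ≈ 0, Y_obs = Y = 0.547 g VSS/g BOD₅.
Mass of BOD₅ removed per day: Q(S₀ − S) = 758 × 816.0 g/m³ = 618.5 kg/d.
P_X = Y_obs · Q(S₀ − S) = 0.5470 × 618.5 = 338.3 kg VSS/d.

P_X ≈ 338 kg VSS/d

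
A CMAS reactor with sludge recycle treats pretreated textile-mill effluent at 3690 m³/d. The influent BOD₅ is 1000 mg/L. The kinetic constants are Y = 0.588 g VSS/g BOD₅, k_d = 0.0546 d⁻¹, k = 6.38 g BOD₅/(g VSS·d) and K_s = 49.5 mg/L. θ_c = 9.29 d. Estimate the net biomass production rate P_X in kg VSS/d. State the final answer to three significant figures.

P_X ≈ 1440 kg VSS/d

For a completely mixed reactor with recycle the Lawrence–McCarty relation gives S = K_s·(1 + k_d·θ_c) / [θ_c·(Y·k − k_d) − 1] = 49.5 × (1 + 0.0546 × 9.29) / [9.29 × (0.588 × 6.38 − 0.0546) − 1] = 74.61 / 33.34 = 2.238 mg/L.
Correct the yield for decay: Y_obs = Y/(1 + k_d θ_c) = 0.588 / (1 + 0.0546 × 9.29) = 0.588 / 1.507 = 0.3901.
ΔS = 1000 − 2.24 = 997.8 mg/L, so the substrate removal rate is 3690 × 997.8/1000 = 3682 kg BOD₅/d.
Biomass produced: P_X = Y_obs·Q·ΔS = 0.3901 × 3682 ≈ 1436 kg VSS/d.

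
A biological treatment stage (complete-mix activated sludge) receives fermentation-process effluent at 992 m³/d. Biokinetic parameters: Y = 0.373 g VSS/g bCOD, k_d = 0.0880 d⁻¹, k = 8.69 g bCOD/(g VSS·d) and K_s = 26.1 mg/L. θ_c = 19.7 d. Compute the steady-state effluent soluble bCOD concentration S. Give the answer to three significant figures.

From the Monod/SRT balance for a CMAS, S = K_s·(1+k_d θ_c)/[θ_c·(Y k − k_d) − 1] = 26.1 × (1 + 0.0880 × 19.7) / [19.7 × (0.373 × 8.69 − 0.0880) − 1] = 71.35 / 61.12 = 1.167 mg/L.

S ≈ 1.17 mg/L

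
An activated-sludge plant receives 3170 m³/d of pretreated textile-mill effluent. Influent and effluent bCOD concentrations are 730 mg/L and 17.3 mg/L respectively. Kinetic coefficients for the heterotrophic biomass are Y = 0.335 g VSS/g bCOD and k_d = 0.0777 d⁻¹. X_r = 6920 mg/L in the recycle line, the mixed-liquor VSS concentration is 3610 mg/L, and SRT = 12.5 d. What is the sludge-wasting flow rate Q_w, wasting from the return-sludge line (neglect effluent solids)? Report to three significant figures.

Q_w ≈ 55.5 m³/d

Rearranging the biomass balance for a CMAS with decay, V = Y·Q·ΔS·θ_c / [X·(1+k_d θ_c)] = 0.335 × 3170 × (730 − 17.3) × 12.5 / [3610 × (1 + 0.0777 × 12.5)] = 9.46×10^6 / 7116 = 1329 m³.
Wasting from the return line (neglecting effluent solids): Q_w = V·X / (θ_c·X_r) = 1329 × 3610 / (12.5 × 6920) = 55.48 m³/d.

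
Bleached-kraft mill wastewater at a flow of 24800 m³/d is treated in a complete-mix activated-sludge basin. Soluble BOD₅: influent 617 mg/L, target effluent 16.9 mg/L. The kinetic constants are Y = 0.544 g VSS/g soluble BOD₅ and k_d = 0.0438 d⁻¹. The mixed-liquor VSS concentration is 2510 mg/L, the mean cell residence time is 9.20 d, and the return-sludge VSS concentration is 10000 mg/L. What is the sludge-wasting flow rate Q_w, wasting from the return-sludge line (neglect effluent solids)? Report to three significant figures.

Q_w ≈ 577 m³/d

Rearranging the biomass balance for a CMAS with decay, V = Y·Q·ΔS·θ_c / [X·(1+k_d θ_c)] = 0.544 × 24800 × (617 − 16.9) × 9.20 / [2510 × (1 + 0.0438 × 9.20)] = 7.45×10^7 / 3521 = 21152 m³.
θ_c = V·X/(Q_w·X_r) when wasting from the recycle, so Q_w = V·X/(θ_c·X_r) = 21152 × 2510 / (9.20 × 10000) = 577.1 m³/d.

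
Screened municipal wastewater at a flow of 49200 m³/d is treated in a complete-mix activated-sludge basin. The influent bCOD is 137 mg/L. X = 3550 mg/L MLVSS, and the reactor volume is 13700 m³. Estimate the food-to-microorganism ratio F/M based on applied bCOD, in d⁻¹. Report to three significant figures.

F/M = Q·S₀ / (V·X) = 49200 × 137 / (13700 × 3550) = 0.1386 g bCOD·(g VSS·d)⁻¹.

F/M ≈ 0.139 d⁻¹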